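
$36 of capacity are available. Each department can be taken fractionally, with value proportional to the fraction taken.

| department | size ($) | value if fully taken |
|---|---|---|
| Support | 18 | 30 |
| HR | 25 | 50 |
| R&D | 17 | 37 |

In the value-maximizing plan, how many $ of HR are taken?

Rank by value-to-size ratio: R&D 37/17≈2.18, HR 50/25≈2, Support 30/18≈1.67.
R&D: take in full, 17 $ for value 37 — 19 left.
Fill the last 19 $ with part of HR: 19/25 of it earns 38.

19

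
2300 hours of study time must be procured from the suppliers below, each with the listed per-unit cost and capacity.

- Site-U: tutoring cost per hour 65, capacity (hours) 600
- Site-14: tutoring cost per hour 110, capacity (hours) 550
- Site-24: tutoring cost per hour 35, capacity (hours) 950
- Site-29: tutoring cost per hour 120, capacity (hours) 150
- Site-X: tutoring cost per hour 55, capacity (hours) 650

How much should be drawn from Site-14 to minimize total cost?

100

Fill from the cheapest supplier first.
Take 950 from Site-24 at 35 — need 1350 more.
Site-X (55): use full 650 — 700 hours to go.
Take 600 from Site-U at 65 — need 100 more.
Site-14 (110): take the remaining 100 — done.
Site-29: unused.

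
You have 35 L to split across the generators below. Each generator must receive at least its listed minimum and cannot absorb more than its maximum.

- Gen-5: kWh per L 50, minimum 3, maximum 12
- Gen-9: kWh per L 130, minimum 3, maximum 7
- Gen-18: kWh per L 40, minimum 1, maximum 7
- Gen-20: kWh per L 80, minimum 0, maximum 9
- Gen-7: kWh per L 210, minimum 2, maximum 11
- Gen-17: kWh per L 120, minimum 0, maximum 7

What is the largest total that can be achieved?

Meeting every minimum uses 3+3+1+0+2+0 = 9 L, leaving 26.
Highest kWh per L first: Gen-7 210 > Gen-9 130 > Gen-17 120 > Gen-20 80 > Gen-5 50 > Gen-18 40.
Give Gen-7 9 more to hit its cap of 11 → 17 left.
Give Gen-9 4 more to hit its cap of 7 → 13 left.
Gen-17 takes 7 more to reach its cap of 7 → 6 left.
Only 6 left; Gen-20 takes them to reach 6.
Total = 50×3 + 130×7 + 40×1 + 80×6 + 210×11 + 120×7 = 4730.

4730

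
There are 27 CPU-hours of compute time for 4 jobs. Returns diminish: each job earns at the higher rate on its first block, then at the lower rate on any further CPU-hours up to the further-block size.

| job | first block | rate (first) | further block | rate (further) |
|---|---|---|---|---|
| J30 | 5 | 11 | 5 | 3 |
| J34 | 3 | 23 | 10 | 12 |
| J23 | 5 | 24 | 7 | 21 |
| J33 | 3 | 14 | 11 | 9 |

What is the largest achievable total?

486

Treat each block as its own option and order by rate: J23/tier1 24 > J34/tier1 23 > J23/tier2 21 > J33/tier1 14 > J34/tier2 12 > J30/tier1 11 > J33/tier2 9 > J30/tier2 3.
J23/tier1 (24): +5 → 22 left.
Fill J34 tier1 block (3 at 23) → 19 left.
Fill J23 tier2 block (7 at 21) → 12 left.
J33 tier1 at 14: fill all 3 → 9 left.
J34 tier2 at 12: only 9 left, fill 9.
Total = 24×5 + 23×3 + 21×7 + 14×3 + 12×9 = 486.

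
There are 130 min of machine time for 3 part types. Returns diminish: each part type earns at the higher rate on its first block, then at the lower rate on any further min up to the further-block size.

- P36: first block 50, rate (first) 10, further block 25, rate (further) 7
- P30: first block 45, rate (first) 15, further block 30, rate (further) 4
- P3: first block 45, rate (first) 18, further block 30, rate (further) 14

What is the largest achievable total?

2005

Rank every tier by rate: P3/tier1 18 > P30/tier1 15 > P3/tier2 14 > P36/tier1 10 > P36/tier2 7 > P30/tier2 4.
P3 tier1 at 18: fill all 45 ; 85 left.
P30 tier1 at 15: fill all 45 ; 40 left.
P3 tier2 at 14: fill all 30 ; 10 left.
P36/tier1: +10 of 50 at 10; pool empty.
Total = 18×45 + 15×45 + 14×30 + 10×10 = 2005.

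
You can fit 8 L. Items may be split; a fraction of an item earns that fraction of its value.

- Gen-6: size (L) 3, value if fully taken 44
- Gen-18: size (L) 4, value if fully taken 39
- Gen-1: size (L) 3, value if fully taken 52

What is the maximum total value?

Sort by value density: Gen-1 52/3≈17.3, Gen-6 44/3≈14.7, Gen-18 39/4≈9.75.
Take all of Gen-1 (3 L, value 52) ; 5 L left.
Take all of Gen-6 (3 L, value 44) ; 2 L left.
2 L left: a 2/4 share of Gen-18 gives 39×2/4 = 19.5.
Total value = 115.5.

115.5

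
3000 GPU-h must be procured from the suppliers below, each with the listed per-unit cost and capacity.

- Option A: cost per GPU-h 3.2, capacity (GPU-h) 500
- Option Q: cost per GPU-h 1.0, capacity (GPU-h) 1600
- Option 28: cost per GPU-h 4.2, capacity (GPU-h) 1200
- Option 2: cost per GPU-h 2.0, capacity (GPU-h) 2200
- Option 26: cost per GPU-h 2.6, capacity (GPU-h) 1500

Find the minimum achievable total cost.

Fill from the cheapest supplier first.
Take 1600 from Option Q at 1.0 → need 1400 more.
Option 2 at 2.0: take 1400 of its 2200 → requirement met.
Option 26, Option A, Option 28: unused.
Cost = 1600×1.0 + 1400×2.0 = 4400.

4400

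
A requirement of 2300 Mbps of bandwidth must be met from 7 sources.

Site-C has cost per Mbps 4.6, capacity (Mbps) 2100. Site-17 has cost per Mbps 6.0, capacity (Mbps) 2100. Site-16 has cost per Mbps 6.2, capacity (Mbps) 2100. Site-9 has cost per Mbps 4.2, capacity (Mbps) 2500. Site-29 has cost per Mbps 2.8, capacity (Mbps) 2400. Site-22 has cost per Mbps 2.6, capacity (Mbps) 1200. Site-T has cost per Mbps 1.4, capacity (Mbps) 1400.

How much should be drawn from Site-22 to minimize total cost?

900

Use sources in increasing cost order.
Take 1400 from Site-T at 1.4 → need 900 more.
Site-22 (2.6): take the remaining 900 → done.
Site-29, Site-9, Site-C, Site-17, Site-16: unused.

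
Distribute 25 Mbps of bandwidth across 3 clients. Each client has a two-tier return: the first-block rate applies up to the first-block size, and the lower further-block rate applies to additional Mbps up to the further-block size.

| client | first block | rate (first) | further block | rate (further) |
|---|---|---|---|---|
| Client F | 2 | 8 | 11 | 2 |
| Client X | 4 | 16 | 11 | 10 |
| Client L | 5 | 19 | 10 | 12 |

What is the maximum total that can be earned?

Rank every tier by rate: Client L/T1 19 > Client X/T1 16 > Client L/T2 12 > Client X/T2 10 > Client F/T1 8 > Client F/T2 2.
Client L T1 at 19: fill all 5 — 20 left.
Client X/T1 (16): +4 — 16 left.
Client L T2 at 12: fill all 10 — 6 left.
6 remain; put them into Client X T2 at 10.
Total = 19×5 + 16×4 + 12×10 + 10×6 = 339.

339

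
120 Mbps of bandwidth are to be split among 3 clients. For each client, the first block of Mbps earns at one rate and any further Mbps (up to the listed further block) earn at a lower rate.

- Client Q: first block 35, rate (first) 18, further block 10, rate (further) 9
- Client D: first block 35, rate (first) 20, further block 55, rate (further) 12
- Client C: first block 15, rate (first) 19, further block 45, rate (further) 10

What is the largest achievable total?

2035

Treat each block as its own option and order by rate: Client D/T1 20 > Client C/T1 19 > Client Q/T1 18 > Client D/T2 12 > Client C/T2 10 > Client Q/T2 9.
Client D/T1 (20): +35 → 85 left.
Client C/T1 (19): +15 → 70 left.
Client Q/T1 (18): +35 → 35 left.
Client D/T2: +35 of 55 at 12; pool empty.
Total = 20×35 + 19×15 + 18×35 + 12×35 = 2035.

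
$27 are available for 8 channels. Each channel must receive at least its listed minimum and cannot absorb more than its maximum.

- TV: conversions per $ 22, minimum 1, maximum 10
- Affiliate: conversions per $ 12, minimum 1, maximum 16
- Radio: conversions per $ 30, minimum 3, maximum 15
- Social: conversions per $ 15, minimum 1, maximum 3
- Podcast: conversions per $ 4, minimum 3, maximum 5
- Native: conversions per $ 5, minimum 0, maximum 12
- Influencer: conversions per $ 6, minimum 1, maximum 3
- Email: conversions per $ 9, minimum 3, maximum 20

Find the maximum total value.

588

Meeting every minimum uses 1+1+3+1+3+0+1+3 = 13 $, leaving 14.
Order the channels by conversions per $: Radio 30 > TV 22 > Social 15 > Affiliate 12 > Email 9 > Influencer 6 > Native 5 > Podcast 4.
Give Radio 12 more to hit its cap of 15 → 2 left.
TV: +2 (room for 9) → 3. Pool exhausted.
Total = 22×3 + 12×1 + 30×15 + 15×1 + 4×3 + 6×1 + 9×3 = 588.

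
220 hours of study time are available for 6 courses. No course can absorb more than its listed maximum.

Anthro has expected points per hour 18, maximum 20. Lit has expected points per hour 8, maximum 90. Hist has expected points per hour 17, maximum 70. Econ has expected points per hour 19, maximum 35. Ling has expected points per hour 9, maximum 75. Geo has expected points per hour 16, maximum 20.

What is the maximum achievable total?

3210

Rank by expected points per hour: Econ 19 > Anthro 18 > Hist 17 > Geo 16 > Ling 9 > Lit 8.
Give Econ 35 to hit its cap of 35 — 185 left.
Give Anthro 20 to hit its cap of 20 — 165 left.
Hist takes 70 to reach its cap of 70 — 95 left.
Give Geo 20 to hit its cap of 20 — 75 left.
Ling takes 75 to reach its cap of 75 — 0 left.
Total = 18×20 + 17×70 + 19×35 + 9×75 + 16×20 = 3210.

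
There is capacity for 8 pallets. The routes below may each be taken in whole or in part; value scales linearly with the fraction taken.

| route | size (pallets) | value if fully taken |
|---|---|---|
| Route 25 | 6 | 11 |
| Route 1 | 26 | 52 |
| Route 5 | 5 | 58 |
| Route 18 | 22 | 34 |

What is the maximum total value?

64

Best value per unit of size first: Route 5 58/5≈11.6, Route 1 52/26≈2, Route 25 11/6≈1.83, Route 18 34/22≈1.55.
Route 5: take in full, 5 pallets for value 58 → 3 left.
Only 3 pallets remain; take 3/26 of Route 1 for value 52×3/26 = 6.
Total value = 64.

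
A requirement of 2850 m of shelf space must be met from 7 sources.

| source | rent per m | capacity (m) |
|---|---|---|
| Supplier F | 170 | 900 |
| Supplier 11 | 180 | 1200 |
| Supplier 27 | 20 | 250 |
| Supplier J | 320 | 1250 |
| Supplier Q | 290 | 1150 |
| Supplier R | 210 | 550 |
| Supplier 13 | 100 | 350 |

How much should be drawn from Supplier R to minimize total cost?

150

Cheapest first:
Supplier 27 (20): use full 250 ; 2600 m to go.
Take 350 from Supplier 13 at 100 ; need 2250 more.
Take 900 from Supplier F at 170 ; need 1350 more.
Supplier 11 (180): use full 1200 ; 150 m to go.
Take 150 from Supplier R at 210 to finish.
Supplier Q, Supplier J: unused.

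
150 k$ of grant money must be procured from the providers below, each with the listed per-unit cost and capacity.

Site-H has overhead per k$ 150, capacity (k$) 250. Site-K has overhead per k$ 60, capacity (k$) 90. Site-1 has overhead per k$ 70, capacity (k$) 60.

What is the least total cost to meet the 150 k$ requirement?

9600

Use providers in increasing cost order.
Site-K at 60: take all 90 k$ → 60 still needed.
Site-1 at 70: take all 60 k$ → 0 still needed.
Site-H: unused.
Cost = 90×60 + 60×70 = 9600.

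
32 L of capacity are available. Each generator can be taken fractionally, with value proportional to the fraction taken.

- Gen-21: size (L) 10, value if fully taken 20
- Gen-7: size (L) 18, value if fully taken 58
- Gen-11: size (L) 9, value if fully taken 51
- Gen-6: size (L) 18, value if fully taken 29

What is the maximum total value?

119

Rank by value-to-size ratio: Gen-11 51/9≈5.67, Gen-7 58/18≈3.22, Gen-21 20/10≈2, Gen-6 29/18≈1.61.
Gen-11: take in full, 9 L for value 51 ; 23 left.
All 18 L of Gen-7 fit (value 58) ; 5 remain.
5 L left: a 5/10 share of Gen-21 gives 20×5/10 = 10.
Total value = 119.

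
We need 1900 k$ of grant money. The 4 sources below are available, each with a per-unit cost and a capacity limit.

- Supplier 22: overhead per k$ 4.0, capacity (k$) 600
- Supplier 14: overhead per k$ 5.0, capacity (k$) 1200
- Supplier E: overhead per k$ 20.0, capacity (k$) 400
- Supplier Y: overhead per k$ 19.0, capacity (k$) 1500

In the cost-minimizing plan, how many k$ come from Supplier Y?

100

Use sources in increasing cost order.
Supplier 22 (4.0): use full 600 → 1300 k$ to go.
Supplier 14 at 5.0: take all 1200 k$ → 100 still needed.
Take 100 from Supplier Y at 19.0 to finish.
Supplier E: unused.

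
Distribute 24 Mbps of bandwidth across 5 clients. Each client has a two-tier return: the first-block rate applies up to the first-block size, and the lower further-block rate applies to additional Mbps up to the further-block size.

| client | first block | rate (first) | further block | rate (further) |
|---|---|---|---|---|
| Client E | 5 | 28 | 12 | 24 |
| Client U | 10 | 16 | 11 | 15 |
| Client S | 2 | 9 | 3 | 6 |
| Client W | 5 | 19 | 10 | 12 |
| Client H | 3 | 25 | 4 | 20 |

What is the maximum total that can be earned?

583

Order all 10 blocks by rate: Client E/T1 28 > Client H/T1 25 > Client E/T2 24 > Client H/T2 20 > Client W/T1 19 > Client U/T1 16 > Client U/T2 15 > Client W/T2 12 > Client S/T1 9 > Client S/T2 6.
Fill Client E T1 block (5 at 28) → 19 left.
Fill Client H T1 block (3 at 25) → 16 left.
Client E T2 at 24: fill all 12 → 4 left.
Fill Client H T2 block (4 at 20) → 0 left.
Total = 28×5 + 25×3 + 24×12 + 20×4 = 583.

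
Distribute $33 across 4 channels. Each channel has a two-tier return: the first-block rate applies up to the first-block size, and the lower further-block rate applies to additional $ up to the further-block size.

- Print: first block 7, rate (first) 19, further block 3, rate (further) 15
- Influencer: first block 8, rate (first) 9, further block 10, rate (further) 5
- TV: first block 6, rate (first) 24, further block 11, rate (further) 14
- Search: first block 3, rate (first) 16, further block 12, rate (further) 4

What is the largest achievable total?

551

Rank every tier by rate: TV/tier1 24 > Print/tier1 19 > Search/tier1 16 > Print/tier2 15 > TV/tier2 14 > Influencer/tier1 9 > Influencer/tier2 5 > Search/tier2 4.
Fill TV tier1 block (6 at 24) ; 27 left.
Print/tier1 (19): +7 ; 20 left.
Search tier1 at 16: fill all 3 ; 17 left.
Fill Print tier2 block (3 at 15) ; 14 left.
TV/tier2 (14): +11 ; 3 left.
3 remain; put them into Influencer tier1 at 9.
Total = 24×6 + 19×7 + 16×3 + 15×3 + 14×11 + 9×3 = 551.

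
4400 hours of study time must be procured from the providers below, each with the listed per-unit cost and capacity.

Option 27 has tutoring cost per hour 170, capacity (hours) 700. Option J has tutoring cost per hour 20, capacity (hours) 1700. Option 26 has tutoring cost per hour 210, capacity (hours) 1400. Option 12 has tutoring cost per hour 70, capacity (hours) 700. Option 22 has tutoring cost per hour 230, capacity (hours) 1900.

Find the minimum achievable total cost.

475000

Fill from the cheapest provider first.
Option J (20): use full 1700 — 2700 hours to go.
Take 700 from Option 12 at 70 — need 2000 more.
Option 27 at 170: take all 700 hours — 1300 still needed.
Option 26 (210): take the remaining 1300 — done.
Option 22: unused.
Cost = 1700×20 + 700×70 + 700×170 + 1300×210 = 475000.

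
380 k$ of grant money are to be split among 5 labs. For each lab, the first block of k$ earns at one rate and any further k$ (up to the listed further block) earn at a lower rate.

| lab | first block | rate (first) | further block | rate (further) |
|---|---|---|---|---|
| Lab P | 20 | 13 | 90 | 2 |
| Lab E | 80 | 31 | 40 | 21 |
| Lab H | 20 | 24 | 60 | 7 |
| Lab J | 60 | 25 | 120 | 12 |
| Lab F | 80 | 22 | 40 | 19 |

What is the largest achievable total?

Order all 10 blocks by rate: Lab E/tier1 31 > Lab J/tier1 25 > Lab H/tier1 24 > Lab F/tier1 22 > Lab E/tier2 21 > Lab F/tier2 19 > Lab P/tier1 13 > Lab J/tier2 12 > Lab H/tier2 7 > Lab P/tier2 2.
Lab E/tier1 (31): +80 — 300 left.
Lab J tier1 at 25: fill all 60 — 240 left.
Fill Lab H tier1 block (20 at 24) — 220 left.
Lab F/tier1 (22): +80 — 140 left.
Lab E tier2 at 21: fill all 40 — 100 left.
Lab F/tier2 (19): +40 — 60 left.
Lab P tier1 at 13: fill all 20 — 40 left.
Lab J/tier2: +40 of 120 at 12; pool empty.
Total = 31×80 + 25×60 + 24×20 + 22×80 + 21×40 + 19×40 + 13×20 + 12×40 = 8560.

8560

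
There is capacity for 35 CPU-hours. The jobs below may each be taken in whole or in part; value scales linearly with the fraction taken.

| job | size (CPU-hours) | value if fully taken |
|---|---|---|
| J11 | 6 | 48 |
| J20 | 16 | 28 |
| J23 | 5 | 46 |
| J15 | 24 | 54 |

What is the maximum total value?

Sort by value density: J23 46/5≈9.2, J11 48/6≈8, J15 54/24≈2.25, J20 28/16≈1.75.
Take all of J23 (5 CPU-hours, value 46) ; 30 CPU-hours left.
J11: take in full, 6 CPU-hours for value 48 ; 24 left.
J15: take in full, 24 CPU-hours for value 54 ; 0 left.
Total value = 148.

148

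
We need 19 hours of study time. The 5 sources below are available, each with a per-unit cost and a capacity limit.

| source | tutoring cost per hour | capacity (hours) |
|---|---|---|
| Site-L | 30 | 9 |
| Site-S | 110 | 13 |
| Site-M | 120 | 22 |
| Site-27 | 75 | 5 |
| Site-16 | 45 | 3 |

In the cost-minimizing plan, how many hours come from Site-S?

Fill from the cheapest source first.
Site-L (30): use full 9 — 10 hours to go.
Site-16 (45): use full 3 — 7 hours to go.
Take 5 from Site-27 at 75 — need 2 more.
Site-S at 110: take 2 of its 13 — requirement met.
Site-M: unused.

2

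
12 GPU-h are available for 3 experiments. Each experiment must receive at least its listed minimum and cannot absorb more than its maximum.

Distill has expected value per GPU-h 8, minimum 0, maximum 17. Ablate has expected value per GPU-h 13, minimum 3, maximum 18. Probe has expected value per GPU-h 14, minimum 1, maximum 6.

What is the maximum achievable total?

Meeting every minimum uses 0+3+1 = 4 GPU-h, leaving 8.
Order the experiments by expected value per GPU-h: Probe 14 > Ablate 13 > Distill 8.
Probe takes 5 more to reach its cap of 6 → 3 left.
Only 3 left; Ablate takes them to reach 6.
Total = 13×6 + 14×6 = 162.

162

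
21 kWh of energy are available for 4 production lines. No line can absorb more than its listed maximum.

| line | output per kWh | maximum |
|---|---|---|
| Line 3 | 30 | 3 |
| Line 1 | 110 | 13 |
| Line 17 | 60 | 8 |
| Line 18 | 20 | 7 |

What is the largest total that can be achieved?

Highest output per kWh first: Line 1 110 > Line 17 60 > Line 3 30 > Line 18 20.
Give Line 1 13 to hit its cap of 13 → 8 left.
Give Line 17 8 to hit its cap of 8 → 0 left.
Total = 110×13 + 60×8 = 1910.

1910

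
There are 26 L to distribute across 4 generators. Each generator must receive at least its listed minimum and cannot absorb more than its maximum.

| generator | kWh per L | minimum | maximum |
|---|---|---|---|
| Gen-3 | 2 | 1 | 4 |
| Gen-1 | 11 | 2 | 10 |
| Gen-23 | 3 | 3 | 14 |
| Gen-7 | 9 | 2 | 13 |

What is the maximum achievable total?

229

Meeting every minimum uses 1+2+3+2 = 8 L, leaving 18.
Order the generators by kWh per L: Gen-1 11 > Gen-7 9 > Gen-23 3 > Gen-3 2.
Give Gen-1 8 more to hit its cap of 10 → 10 left.
Gen-7: +10 (room for 11) → 12. Pool exhausted.
Total = 2×1 + 11×10 + 3×3 + 9×12 = 229.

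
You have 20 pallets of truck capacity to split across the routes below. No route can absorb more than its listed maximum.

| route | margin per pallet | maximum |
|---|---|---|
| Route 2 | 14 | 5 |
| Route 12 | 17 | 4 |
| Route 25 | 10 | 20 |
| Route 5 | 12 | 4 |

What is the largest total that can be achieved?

Highest margin per pallet first: Route 12 17 > Route 2 14 > Route 5 12 > Route 25 10.
Route 12 takes 4 to reach its cap of 4 ; 16 left.
Route 2: +5 to 5 (cap) ; 11 left.
Route 5: +4 to 4 (cap) ; 7 left.
Route 25: +7 (room for 20) → 7. Pool exhausted.
Total = 14×5 + 17×4 + 10×7 + 12×4 = 256.

256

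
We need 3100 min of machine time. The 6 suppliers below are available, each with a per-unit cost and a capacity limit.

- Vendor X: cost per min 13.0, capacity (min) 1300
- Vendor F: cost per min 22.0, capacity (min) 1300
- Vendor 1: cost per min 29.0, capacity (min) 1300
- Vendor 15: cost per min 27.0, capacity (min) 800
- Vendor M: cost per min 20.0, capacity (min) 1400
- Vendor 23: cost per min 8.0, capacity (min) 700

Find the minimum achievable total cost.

Use suppliers in increasing cost order.
Vendor 23 (8.0): use full 700 ; 2400 min to go.
Take 1300 from Vendor X at 13.0 ; need 1100 more.
Vendor M at 20.0: take 1100 of its 1400 ; requirement met.
Vendor F, Vendor 15, Vendor 1: unused.
Cost = 700×8.0 + 1300×13.0 + 1100×20.0 = 44500.

44500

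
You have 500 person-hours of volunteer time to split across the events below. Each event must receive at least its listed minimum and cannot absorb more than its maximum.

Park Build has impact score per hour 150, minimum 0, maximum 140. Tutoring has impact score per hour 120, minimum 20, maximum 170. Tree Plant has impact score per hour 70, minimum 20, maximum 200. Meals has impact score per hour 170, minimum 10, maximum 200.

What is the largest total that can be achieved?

Meeting every minimum uses 0+20+20+10 = 50 person-hours, leaving 450.
Rank by impact score per hour: Meals 170 > Park Build 150 > Tutoring 120 > Tree Plant 70.
Meals: +190 to 200 (cap) ; 260 left.
Park Build: +140 to 140 (cap) ; 120 left.
Tutoring has room for 150 more but only 120 remain, so it gets 140.
Total = 150×140 + 120×140 + 70×20 + 170×200 = 73200.

73200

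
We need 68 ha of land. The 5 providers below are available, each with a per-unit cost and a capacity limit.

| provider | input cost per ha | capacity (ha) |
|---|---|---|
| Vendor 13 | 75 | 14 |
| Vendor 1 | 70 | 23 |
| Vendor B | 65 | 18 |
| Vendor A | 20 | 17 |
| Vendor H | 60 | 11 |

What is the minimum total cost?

Cheapest first:
Take 17 from Vendor A at 20 — need 51 more.
Vendor H (60): use full 11 — 40 ha to go.
Take 18 from Vendor B at 65 — need 22 more.
Vendor 1 (70): take the remaining 22 — done.
Vendor 13: unused.
Cost = 17×20 + 11×60 + 18×65 + 22×70 = 3710.

3710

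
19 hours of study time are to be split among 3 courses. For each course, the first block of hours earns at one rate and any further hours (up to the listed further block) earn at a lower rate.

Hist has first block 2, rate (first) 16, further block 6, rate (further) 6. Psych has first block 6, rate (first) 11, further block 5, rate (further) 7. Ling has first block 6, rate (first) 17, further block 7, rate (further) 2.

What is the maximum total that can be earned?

Order all 6 blocks by rate: Ling/tier1 17 > Hist/tier1 16 > Psych/tier1 11 > Psych/tier2 7 > Hist/tier2 6 > Ling/tier2 2.
Ling tier1 at 17: fill all 6 — 13 left.
Hist/tier1 (16): +2 — 11 left.
Fill Psych tier1 block (6 at 11) — 5 left.
Psych tier2 at 7: fill all 5 — 0 left.
Total = 17×6 + 16×2 + 11×6 + 7×5 = 235.

235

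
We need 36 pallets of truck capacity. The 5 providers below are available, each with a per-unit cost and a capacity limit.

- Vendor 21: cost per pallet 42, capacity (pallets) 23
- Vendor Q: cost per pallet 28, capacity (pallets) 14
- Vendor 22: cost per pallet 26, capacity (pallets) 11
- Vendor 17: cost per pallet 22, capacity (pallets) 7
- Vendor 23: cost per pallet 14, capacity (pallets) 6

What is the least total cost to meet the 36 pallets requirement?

Use providers in increasing cost order.
Vendor 23 (14): use full 6 ; 30 pallets to go.
Vendor 17 (22): use full 7 ; 23 pallets to go.
Vendor 22 at 26: take all 11 pallets ; 12 still needed.
Vendor Q (28): take the remaining 12 ; done.
Vendor 21: unused.
Cost = 6×14 + 7×22 + 11×26 + 12×28 = 860.

860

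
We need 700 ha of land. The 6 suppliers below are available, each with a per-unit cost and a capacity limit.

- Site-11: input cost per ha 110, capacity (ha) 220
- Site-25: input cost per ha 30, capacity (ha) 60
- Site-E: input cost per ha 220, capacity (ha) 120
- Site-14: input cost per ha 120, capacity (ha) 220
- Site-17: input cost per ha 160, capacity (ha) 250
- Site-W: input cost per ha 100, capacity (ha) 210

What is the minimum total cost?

Use suppliers in increasing cost order.
Site-25 at 30: take all 60 ha → 640 still needed.
Site-W (100): use full 210 → 430 ha to go.
Take 220 from Site-11 at 110 → need 210 more.
Take 210 from Site-14 at 120 to finish.
Site-17, Site-E: unused.
Cost = 60×30 + 210×100 + 220×110 + 210×120 = 72200.

72200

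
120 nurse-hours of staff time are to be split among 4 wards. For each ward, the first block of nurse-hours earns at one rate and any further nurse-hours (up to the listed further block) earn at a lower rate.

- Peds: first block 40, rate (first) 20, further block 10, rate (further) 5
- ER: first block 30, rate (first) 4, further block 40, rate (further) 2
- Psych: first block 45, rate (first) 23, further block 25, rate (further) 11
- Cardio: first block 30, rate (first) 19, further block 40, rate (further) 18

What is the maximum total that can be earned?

Order all 8 blocks by rate: Psych/T1 23 > Peds/T1 20 > Cardio/T1 19 > Cardio/T2 18 > Psych/T2 11 > Peds/T2 5 > ER/T1 4 > ER/T2 2.
Psych/T1 (23): +45 → 75 left.
Fill Peds T1 block (40 at 20) → 35 left.
Cardio/T1 (19): +30 → 5 left.
Cardio T2 at 18: only 5 left, fill 5.
Total = 23×45 + 20×40 + 19×30 + 18×5 = 2495.

2495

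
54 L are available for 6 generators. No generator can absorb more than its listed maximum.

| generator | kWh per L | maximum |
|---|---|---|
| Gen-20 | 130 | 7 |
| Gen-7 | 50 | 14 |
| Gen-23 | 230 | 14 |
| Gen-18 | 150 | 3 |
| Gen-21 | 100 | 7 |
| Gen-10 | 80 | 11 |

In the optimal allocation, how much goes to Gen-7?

12

Rank by kWh per L: Gen-23 230 > Gen-18 150 > Gen-20 130 > Gen-21 100 > Gen-10 80 > Gen-7 50.
Gen-23: +14 to 14 (cap) ; 40 left.
Gen-18 takes 3 to reach its cap of 3 ; 37 left.
Gen-20 takes 7 to reach its cap of 7 ; 30 left.
Give Gen-21 7 to hit its cap of 7 ; 23 left.
Give Gen-10 11 to hit its cap of 11 ; 12 left.
Gen-7 has room for 14 but only 12 remain, so it gets 12.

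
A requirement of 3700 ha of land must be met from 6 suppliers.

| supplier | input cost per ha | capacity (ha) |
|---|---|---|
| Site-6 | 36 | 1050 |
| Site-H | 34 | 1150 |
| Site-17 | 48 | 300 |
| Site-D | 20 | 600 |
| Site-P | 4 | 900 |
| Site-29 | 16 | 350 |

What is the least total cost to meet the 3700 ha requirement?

Use suppliers in increasing cost order.
Site-P (4): use full 900 → 2800 ha to go.
Take 350 from Site-29 at 16 → need 2450 more.
Site-D (20): use full 600 → 1850 ha to go.
Site-H at 34: take all 1150 ha → 700 still needed.
Site-6 at 36: take 700 of its 1050 → requirement met.
Site-17: unused.
Cost = 900×4 + 350×16 + 600×20 + 1150×34 + 700×36 = 85500.

85500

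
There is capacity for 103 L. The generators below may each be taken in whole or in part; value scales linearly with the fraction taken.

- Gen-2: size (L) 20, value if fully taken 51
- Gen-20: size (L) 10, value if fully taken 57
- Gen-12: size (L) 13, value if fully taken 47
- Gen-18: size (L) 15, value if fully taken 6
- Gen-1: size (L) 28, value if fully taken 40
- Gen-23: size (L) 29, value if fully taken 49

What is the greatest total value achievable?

245.2

Sort by value density: Gen-20 57/10≈5.7, Gen-12 47/13≈3.62, Gen-2 51/20≈2.55, Gen-23 49/29≈1.69, Gen-1 40/28≈1.43, Gen-18 6/15≈0.4.
Gen-20: take in full, 10 L for value 57 ; 93 left.
Take all of Gen-12 (13 L, value 47) ; 80 L left.
Gen-2: take in full, 20 L for value 51 ; 60 left.
Take all of Gen-23 (29 L, value 49) ; 31 L left.
All 28 L of Gen-1 fit (value 40) ; 3 remain.
Only 3 L remain; take 3/15 of Gen-18 for value 6×3/15 = 1.2.
Total value = 245.2.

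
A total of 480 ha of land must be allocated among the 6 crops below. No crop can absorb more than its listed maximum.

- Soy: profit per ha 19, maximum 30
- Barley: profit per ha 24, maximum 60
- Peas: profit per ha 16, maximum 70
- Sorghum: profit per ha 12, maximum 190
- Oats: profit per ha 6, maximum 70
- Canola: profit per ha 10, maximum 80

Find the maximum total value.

Highest profit per ha first: Barley 24 > Soy 19 > Peas 16 > Sorghum 12 > Canola 10 > Oats 6.
Barley takes 60 to reach its cap of 60 — 420 left.
Soy takes 30 to reach its cap of 30 — 390 left.
Peas takes 70 to reach its cap of 70 — 320 left.
Sorghum takes 190 to reach its cap of 190 — 130 left.
Canola: +80 to 80 (cap) — 50 left.
Only 50 left; Oats takes them to reach 50.
Total = 19×30 + 24×60 + 16×70 + 12×190 + 6×50 + 10×80 = 6510.

6510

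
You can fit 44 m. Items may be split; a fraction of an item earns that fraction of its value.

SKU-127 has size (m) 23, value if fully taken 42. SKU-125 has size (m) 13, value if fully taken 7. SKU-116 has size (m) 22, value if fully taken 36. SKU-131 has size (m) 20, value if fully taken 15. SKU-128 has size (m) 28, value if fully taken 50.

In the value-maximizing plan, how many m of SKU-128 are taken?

Sort by value density: SKU-127 42/23≈1.83, SKU-128 50/28≈1.79, SKU-116 36/22≈1.64, SKU-131 15/20≈0.75, SKU-125 7/13≈0.538.
SKU-127: take in full, 23 m for value 42 → 21 left.
21 m left: a 21/28 share of SKU-128 gives 50×21/28 = 37.5.

21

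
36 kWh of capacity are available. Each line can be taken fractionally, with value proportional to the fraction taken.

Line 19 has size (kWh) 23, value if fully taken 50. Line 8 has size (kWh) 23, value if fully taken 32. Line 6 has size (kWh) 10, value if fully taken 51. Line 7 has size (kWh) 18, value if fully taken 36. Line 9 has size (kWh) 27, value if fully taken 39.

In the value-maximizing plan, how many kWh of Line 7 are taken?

3

Rank by value-to-size ratio: Line 6 51/10≈5.1, Line 19 50/23≈2.17, Line 7 36/18≈2, Line 9 39/27≈1.44, Line 8 32/23≈1.39.
All 10 kWh of Line 6 fit (value 51) ; 26 remain.
All 23 kWh of Line 19 fit (value 50) ; 3 remain.
Fill the last 3 kWh with part of Line 7: 3/18 of it earns 6.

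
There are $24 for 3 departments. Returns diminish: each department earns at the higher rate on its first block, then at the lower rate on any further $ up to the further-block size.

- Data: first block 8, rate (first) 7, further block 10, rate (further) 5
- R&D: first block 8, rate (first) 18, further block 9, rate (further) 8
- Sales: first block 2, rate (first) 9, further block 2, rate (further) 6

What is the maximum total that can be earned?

Treat each block as its own option and order by rate: R&D/tier1 18 > Sales/tier1 9 > R&D/tier2 8 > Data/tier1 7 > Sales/tier2 6 > Data/tier2 5.
R&D tier1 at 18: fill all 8 — 16 left.
Sales/tier1 (9): +2 — 14 left.
R&D tier2 at 8: fill all 9 — 5 left.
5 remain; put them into Data tier1 at 7.
Total = 18×8 + 9×2 + 8×9 + 7×5 = 269.

269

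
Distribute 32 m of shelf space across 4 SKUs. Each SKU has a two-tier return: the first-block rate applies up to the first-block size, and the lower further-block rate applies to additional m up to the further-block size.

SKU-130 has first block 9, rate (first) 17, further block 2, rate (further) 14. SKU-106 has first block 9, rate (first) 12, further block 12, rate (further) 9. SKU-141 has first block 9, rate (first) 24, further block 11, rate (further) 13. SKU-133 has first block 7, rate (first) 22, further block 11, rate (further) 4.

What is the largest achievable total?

Order all 8 blocks by rate: SKU-141/T1 24 > SKU-133/T1 22 > SKU-130/T1 17 > SKU-130/T2 14 > SKU-141/T2 13 > SKU-106/T1 12 > SKU-106/T2 9 > SKU-133/T2 4.
SKU-141 T1 at 24: fill all 9 — 23 left.
Fill SKU-133 T1 block (7 at 22) — 16 left.
SKU-130/T1 (17): +9 — 7 left.
SKU-130/T2 (14): +2 — 5 left.
5 remain; put them into SKU-141 T2 at 13.
Total = 24×9 + 22×7 + 17×9 + 14×2 + 13×5 = 616.

616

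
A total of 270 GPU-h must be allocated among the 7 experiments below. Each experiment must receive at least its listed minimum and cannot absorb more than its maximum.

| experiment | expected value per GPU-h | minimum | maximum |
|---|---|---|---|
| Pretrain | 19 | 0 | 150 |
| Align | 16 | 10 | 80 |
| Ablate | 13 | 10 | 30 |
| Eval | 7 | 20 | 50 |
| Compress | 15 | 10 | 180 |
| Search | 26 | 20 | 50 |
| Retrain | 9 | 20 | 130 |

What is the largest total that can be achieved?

Meeting every minimum uses 0+10+10+20+10+20+20 = 90 GPU-h, leaving 180.
Order the experiments by expected value per GPU-h: Search 26 > Pretrain 19 > Align 16 > Compress 15 > Ablate 13 > Retrain 9 > Eval 7.
Search takes 30 more to reach its cap of 50 — 150 left.
Pretrain takes 150 more to reach its cap of 150 — 0 left.
Total = 19×150 + 16×10 + 13×10 + 7×20 + 15×10 + 26×50 + 9×20 = 4910.

4910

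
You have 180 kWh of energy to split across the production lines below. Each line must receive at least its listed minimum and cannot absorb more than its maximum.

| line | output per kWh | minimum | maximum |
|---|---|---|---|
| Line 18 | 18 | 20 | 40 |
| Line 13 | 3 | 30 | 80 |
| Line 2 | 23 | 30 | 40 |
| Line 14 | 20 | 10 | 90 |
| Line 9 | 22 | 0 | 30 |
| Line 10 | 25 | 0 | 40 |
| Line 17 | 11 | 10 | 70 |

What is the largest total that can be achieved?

Meeting every minimum uses 20+30+30+10+0+0+10 = 100 kWh, leaving 80.
Highest output per kWh first: Line 10 25 > Line 2 23 > Line 9 22 > Line 14 20 > Line 18 18 > Line 17 11 > Line 13 3.
Give Line 10 40 more to hit its cap of 40 ; 40 left.
Line 2: +10 to 40 (cap) ; 30 left.
Line 9 takes 30 more to reach its cap of 30 ; 0 left.
Total = 18×20 + 3×30 + 23×40 + 20×10 + 22×30 + 25×40 + 11×10 = 3340.

3340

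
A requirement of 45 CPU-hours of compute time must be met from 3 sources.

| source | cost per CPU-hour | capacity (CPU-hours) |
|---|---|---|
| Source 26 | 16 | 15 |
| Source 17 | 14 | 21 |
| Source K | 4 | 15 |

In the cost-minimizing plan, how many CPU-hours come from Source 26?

9

Use sources in increasing cost order.
Take 15 from Source K at 4 — need 30 more.
Take 21 from Source 17 at 14 — need 9 more.
Take 9 from Source 26 at 16 to finish.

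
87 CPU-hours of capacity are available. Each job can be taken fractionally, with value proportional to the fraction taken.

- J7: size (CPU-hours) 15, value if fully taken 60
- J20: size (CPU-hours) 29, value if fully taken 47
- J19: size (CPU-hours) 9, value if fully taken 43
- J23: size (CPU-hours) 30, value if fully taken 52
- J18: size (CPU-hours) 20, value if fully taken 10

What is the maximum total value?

204

Rank by value-to-size ratio: J19 43/9≈4.78, J7 60/15≈4, J23 52/30≈1.73, J20 47/29≈1.62, J18 10/20≈0.5.
J19: take in full, 9 CPU-hours for value 43 — 78 left.
J7: take in full, 15 CPU-hours for value 60 — 63 left.
Take all of J23 (30 CPU-hours, value 52) — 33 CPU-hours left.
Take all of J20 (29 CPU-hours, value 47) — 4 CPU-hours left.
Only 4 CPU-hours remain; take 4/20 of J18 for value 10×4/20 = 2.
Total value = 204.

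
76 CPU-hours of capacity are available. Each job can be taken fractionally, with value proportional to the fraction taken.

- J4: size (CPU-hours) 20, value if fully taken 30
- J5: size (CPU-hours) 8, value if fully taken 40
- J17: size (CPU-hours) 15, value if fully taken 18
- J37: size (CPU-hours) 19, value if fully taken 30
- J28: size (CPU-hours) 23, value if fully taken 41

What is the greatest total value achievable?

148.2

Sort by value density: J5 40/8≈5, J28 41/23≈1.78, J37 30/19≈1.58, J4 30/20≈1.5, J17 18/15≈1.2.
J5: take in full, 8 CPU-hours for value 40 ; 68 left.
J28: take in full, 23 CPU-hours for value 41 ; 45 left.
All 19 CPU-hours of J37 fit (value 30) ; 26 remain.
All 20 CPU-hours of J4 fit (value 30) ; 6 remain.
6 CPU-hours left: a 6/15 share of J17 gives 18×6/15 = 7.2.
Total value = 148.2.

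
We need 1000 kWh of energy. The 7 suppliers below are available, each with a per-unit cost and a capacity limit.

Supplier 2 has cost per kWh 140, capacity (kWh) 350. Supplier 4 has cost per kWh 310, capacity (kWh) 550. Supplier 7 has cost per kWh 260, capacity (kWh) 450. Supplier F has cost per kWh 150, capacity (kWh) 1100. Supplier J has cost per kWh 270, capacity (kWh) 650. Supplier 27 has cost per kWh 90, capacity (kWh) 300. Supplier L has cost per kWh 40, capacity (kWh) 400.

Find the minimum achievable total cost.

85000

Use suppliers in increasing cost order.
Supplier L at 40: take all 400 kWh ; 600 still needed.
Supplier 27 (90): use full 300 ; 300 kWh to go.
Supplier 2 (140): take the remaining 300 ; done.
Supplier F, Supplier 7, Supplier J, Supplier 4: unused.
Cost = 400×40 + 300×90 + 300×140 = 85000.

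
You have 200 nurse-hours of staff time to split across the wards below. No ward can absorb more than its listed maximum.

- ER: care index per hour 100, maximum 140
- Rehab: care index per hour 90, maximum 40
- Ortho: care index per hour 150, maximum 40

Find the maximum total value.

Highest care index per hour first: Ortho 150 > ER 100 > Rehab 90.
Ortho: +40 to 40 (cap) — 160 left.
ER: +140 to 140 (cap) — 20 left.
Rehab has room for 40 but only 20 remain, so it gets 20.
Total = 100×140 + 90×20 + 150×40 = 21800.

21800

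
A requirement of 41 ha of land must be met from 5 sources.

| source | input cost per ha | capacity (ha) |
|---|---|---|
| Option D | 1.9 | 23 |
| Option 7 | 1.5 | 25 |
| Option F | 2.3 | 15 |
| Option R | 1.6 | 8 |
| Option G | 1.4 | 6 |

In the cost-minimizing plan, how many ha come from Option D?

2

Fill from the cheapest source first.
Option G at 1.4: take all 6 ha → 35 still needed.
Option 7 at 1.5: take all 25 ha → 10 still needed.
Take 8 from Option R at 1.6 → need 2 more.
Take 2 from Option D at 1.9 to finish.
Option F: unused.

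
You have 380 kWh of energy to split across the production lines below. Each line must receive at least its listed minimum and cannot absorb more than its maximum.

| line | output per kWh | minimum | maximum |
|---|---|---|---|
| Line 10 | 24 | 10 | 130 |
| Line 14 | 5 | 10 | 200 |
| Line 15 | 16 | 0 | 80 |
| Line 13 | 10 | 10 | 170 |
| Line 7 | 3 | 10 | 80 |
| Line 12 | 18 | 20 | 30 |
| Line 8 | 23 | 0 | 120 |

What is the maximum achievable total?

Meeting every minimum uses 10+10+0+10+10+20+0 = 60 kWh, leaving 320.
Highest output per kWh first: Line 10 24 > Line 8 23 > Line 12 18 > Line 15 16 > Line 13 10 > Line 14 5 > Line 7 3.
Line 10 takes 120 more to reach its cap of 130 ; 200 left.
Line 8: +120 to 120 (cap) ; 80 left.
Line 12 takes 10 more to reach its cap of 30 ; 70 left.
Line 15: +70 (room for 80) → 70. Pool exhausted.
Total = 24×130 + 5×10 + 16×70 + 10×10 + 3×10 + 18×30 + 23×120 = 7720.

7720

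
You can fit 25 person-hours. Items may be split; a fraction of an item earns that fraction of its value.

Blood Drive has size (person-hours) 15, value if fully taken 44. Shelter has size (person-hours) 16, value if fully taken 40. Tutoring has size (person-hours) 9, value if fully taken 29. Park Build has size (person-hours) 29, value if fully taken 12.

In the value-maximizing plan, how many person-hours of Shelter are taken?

Sort by value density: Tutoring 29/9≈3.22, Blood Drive 44/15≈2.93, Shelter 40/16≈2.5, Park Build 12/29≈0.414.
Take all of Tutoring (9 person-hours, value 29) ; 16 person-hours left.
Take all of Blood Drive (15 person-hours, value 44) ; 1 person-hours left.
Only 1 person-hours remain; take 1/16 of Shelter for value 40×1/16 = 2.5.

1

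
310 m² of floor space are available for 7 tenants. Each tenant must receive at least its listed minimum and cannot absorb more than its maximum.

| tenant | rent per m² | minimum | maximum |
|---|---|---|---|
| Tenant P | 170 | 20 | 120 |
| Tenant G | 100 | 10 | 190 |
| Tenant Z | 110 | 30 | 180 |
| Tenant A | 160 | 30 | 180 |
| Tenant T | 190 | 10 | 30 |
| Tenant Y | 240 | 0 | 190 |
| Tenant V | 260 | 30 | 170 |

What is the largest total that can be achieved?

Meeting every minimum uses 20+10+30+30+10+0+30 = 130 m², leaving 180.
Highest rent per m² first: Tenant V 260 > Tenant Y 240 > Tenant T 190 > Tenant P 170 > Tenant A 160 > Tenant Z 110 > Tenant G 100.
Give Tenant V 140 more to hit its cap of 170 → 40 left.
Only 40 left; Tenant Y takes them to reach 40.
Total = 170×20 + 100×10 + 110×30 + 160×30 + 190×10 + 240×40 + 260×170 = 68200.

68200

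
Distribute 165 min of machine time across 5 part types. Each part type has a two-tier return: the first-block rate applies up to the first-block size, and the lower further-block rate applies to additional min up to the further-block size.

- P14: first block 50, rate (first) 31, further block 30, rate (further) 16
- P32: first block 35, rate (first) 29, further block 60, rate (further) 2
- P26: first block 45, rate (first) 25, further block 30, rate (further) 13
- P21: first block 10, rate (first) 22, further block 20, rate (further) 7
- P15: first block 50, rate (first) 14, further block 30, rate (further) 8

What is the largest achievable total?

4310

Treat each block as its own option and order by rate: P14/T1 31 > P32/T1 29 > P26/T1 25 > P21/T1 22 > P14/T2 16 > P15/T1 14 > P26/T2 13 > P15/T2 8 > P21/T2 7 > P32/T2 2.
P14 T1 at 31: fill all 50 — 115 left.
P32/T1 (29): +35 — 80 left.
Fill P26 T1 block (45 at 25) — 35 left.
P21/T1 (22): +10 — 25 left.
P14 T2 at 16: only 25 left, fill 25.
Total = 31×50 + 29×35 + 25×45 + 22×10 + 16×25 = 4310.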